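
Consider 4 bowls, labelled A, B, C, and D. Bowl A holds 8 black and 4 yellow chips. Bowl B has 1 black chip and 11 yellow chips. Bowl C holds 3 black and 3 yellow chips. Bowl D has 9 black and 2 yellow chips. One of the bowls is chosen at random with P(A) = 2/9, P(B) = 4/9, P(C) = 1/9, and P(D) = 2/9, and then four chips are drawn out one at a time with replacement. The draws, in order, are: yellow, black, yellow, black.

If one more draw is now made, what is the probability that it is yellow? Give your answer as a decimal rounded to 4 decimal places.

Under each hypothesis, the probability of the observed sequence is: P(data | bowl A) = (4/12)(8/12)(4/12)(8/12) = 0.049383; P(data | bowl B) = (11/12)(1/12)(11/12)(1/12) = 0.0058353; P(data | bowl C) = (3/6)(3/6)(3/6)(3/6) = 0.0625; P(data | bowl D) = (2/11)(9/11)(2/11)(9/11) = 0.02213.
Multiplying each by its prior: 2/9 · 0.049383 = 0.010974, 4/9 · 0.0058353 = 0.0025934, 1/9 · 0.0625 = 0.0069444, 2/9 · 0.02213 = 0.0049177; with total 0.02543.
Dividing through by the total gives posterior P(bowl A | data) = 0.43154, P(bowl B | data) = 0.10199, P(bowl C | data) = 0.27309, P(bowl D | data) = 0.19339.
Averaging over the posterior, P(yellow next | data) = (1/3)(0.43154) + (11/12)(0.10199) + (1/2)(0.27309) + (2/11)(0.19339) = 0.40904.

0.4090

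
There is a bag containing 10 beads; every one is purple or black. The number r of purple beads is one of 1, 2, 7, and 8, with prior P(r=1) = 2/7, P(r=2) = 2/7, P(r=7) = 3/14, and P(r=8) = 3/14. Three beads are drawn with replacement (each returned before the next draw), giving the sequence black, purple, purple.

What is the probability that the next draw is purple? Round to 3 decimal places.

Under each hypothesis, the probability of the observed sequence is: P(data | r = 1) = (9/10)(1/10)(1/10) = 0.009; P(data | r = 2) = (8/10)(2/10)(2/10) = 0.032; P(data | r = 7) = (3/10)(7/10)(7/10) = 0.147; P(data | r = 8) = (2/10)(8/10)(8/10) = 0.128.
The prior-weighted likelihoods are 2/7 · 0.009 = 0.0025714, 2/7 · 0.032 = 0.0091429, 3/14 · 0.147 = 0.0315, 3/14 · 0.128 = 0.027429; summing to 0.070643.
Dividing through by the total gives posterior P(r = 1 | data) = 0.0364, P(r = 2 | data) = 0.12942, P(r = 7 | data) = 0.4459, P(r = 8 | data) = 0.38827.
The predictive probability is P(purple next | data) = (1/10)(0.0364) + (1/5)(0.12942) + (7/10)(0.4459) + (4/5)(0.38827) = 0.65228.

0.652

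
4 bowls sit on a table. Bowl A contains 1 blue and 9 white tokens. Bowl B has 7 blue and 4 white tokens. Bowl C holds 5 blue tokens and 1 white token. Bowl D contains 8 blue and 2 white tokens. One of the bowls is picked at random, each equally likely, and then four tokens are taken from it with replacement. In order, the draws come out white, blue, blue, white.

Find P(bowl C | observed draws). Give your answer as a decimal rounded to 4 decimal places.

For each hypothesis, P(data | H) works out to: P(data | bowl A) = (9/10)(1/10)(1/10)(9/10) = 0.0081; P(data | bowl B) = (4/11)(7/11)(7/11)(4/11) = 0.053548; P(data | bowl C) = (1/6)(5/6)(5/6)(1/6) = 0.01929; P(data | bowl D) = (2/10)(8/10)(8/10)(2/10) = 0.0256.
The prior-weighted likelihoods are 1/4 · 0.0081 = 0.002025, 1/4 · 0.053548 = 0.013387, 1/4 · 0.01929 = 0.0048225, 1/4 · 0.0256 = 0.0064; with total 0.026635.
So P(bowl C | data) = (0.0048225) / (0.026635) = 0.18106.

0.1811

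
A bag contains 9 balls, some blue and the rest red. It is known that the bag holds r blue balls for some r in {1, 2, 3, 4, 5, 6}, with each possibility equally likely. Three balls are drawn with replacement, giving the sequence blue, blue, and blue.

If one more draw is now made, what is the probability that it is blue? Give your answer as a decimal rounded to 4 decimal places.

Under each hypothesis, the probability of the observed sequence is: P(data | r = 1) = (1/9)(1/9)(1/9) = 0.0013717; P(data | r = 2) = (2/9)(2/9)(2/9) = 0.010974; P(data | r = 3) = (3/9)(3/9)(3/9) = 0.037037; P(data | r = 4) = (4/9)(4/9)(4/9) = 0.087791; P(data | r = 5) = (5/9)(5/9)(5/9) = 0.17147; P(data | r = 6) = (6/9)(6/9)(6/9) = 0.2963.
Weighting by the prior gives 1/6 · 0.0013717 = 0.00022862, 1/6 · 0.010974 = 0.001829, 1/6 · 0.037037 = 0.0061728, 1/6 · 0.087791 = 0.014632, 1/6 · 0.17147 = 0.028578, 1/6 · 0.2963 = 0.049383; with total 0.10082.
The posterior is then P(r = 1 | data) = 0.0022676, P(r = 2 | data) = 0.018141, P(r = 3 | data) = 0.061224, P(r = 4 | data) = 0.14512, P(r = 5 | data) = 0.28345, P(r = 6 | data) = 0.4898.
So P(blue next | data) = Σ P(blue next | H) P(H | data) = (1/9)(0.0022676) + (2/9)(0.018141) + (1/3)(0.061224) + (4/9)(0.14512) + (5/9)(0.28345) + (2/3)(0.4898) = 0.57319.

0.5732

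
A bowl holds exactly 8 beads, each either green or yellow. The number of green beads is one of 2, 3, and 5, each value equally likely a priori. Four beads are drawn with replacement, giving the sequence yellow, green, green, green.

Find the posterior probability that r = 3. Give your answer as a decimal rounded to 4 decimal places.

For each hypothesis, P(data | H) works out to: P(data | r = 2) = (6/8)(2/8)(2/8)(2/8) = 0.011719; P(data | r = 3) = (5/8)(3/8)(3/8)(3/8) = 0.032959; P(data | r = 5) = (3/8)(5/8)(5/8)(5/8) = 0.091553.
The prior-weighted likelihoods are 1/3 · 0.011719 = 0.0039062, 1/3 · 0.032959 = 0.010986, 1/3 · 0.091553 = 0.030518; with total 0.04541.
Hence P(r = 3 | data) = (0.010986) / (0.04541) = 0.24194.

0.2419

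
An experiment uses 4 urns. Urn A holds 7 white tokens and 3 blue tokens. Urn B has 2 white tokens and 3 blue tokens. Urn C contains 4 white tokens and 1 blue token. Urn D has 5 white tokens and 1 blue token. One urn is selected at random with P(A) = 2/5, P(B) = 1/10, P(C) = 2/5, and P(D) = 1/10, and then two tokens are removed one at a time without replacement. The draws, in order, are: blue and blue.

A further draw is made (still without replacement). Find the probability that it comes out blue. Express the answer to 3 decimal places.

The likelihood of the observed sequence under each hypothesis: P(data | urn A) = (3/10)(2/9) = 1/15; P(data | urn B) = (3/5)(2/4) = 3/10; P(data | urn C) = (1/5)(0/4) = 0; P(data | urn D) = (1/6)(0/5) = 0.
Weighting by the prior gives 2/5 · 1/15 = 2/75, 1/10 · 3/10 = 3/100, 2/5 · 0 = 0, 1/10 · 0 = 0; with total 17/300.
Dividing through by the total gives posterior P(urn A | data) = 8/17, P(urn B | data) = 9/17, P(urn C | data) = 0, P(urn D | data) = 0.
So P(blue next | data) = Σ P(blue next | H) P(H | data) = (1/8)(8/17) + (1/3)(9/17) = 4/17.

0.235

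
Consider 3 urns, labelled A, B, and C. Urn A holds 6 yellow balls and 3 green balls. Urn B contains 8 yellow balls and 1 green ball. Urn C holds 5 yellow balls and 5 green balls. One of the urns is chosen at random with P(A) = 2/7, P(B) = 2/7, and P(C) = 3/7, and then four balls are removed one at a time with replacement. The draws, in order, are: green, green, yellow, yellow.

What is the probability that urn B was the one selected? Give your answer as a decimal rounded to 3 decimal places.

Compute the likelihood of the observed sequence for each case: P(data | urn A) = (3/9)(3/9)(6/9)(6/9) = 0.049383; P(data | urn B) = (1/9)(1/9)(8/9)(8/9) = 0.0097546; P(data | urn C) = (5/10)(5/10)(5/10)(5/10) = 0.0625.
Multiplying each by its prior: 2/7 · 0.049383 = 0.014109, 2/7 · 0.0097546 = 0.002787, 3/7 · 0.0625 = 0.026786; these sum to 0.043682.
So P(urn B | data) = (0.002787) / (0.043682) = 0.063803.

0.064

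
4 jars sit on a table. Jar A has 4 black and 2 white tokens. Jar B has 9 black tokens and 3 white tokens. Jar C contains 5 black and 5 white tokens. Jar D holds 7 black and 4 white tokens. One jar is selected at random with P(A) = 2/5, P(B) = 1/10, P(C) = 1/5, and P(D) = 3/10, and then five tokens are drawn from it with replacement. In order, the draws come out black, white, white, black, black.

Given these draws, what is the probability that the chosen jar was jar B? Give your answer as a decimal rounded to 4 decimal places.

0.0817

For each hypothesis, P(data | H) works out to: P(data | jar A) = (4/6)(2/6)(2/6)(4/6)(4/6) = 0.032922; P(data | jar B) = (9/12)(3/12)(3/12)(9/12)(9/12) = 0.026367; P(data | jar C) = (5/10)(5/10)(5/10)(5/10)(5/10) = 0.03125; P(data | jar D) = (7/11)(4/11)(4/11)(7/11)(7/11) = 0.034076.
Weighting by the prior gives 2/5 · 0.032922 = 0.013169, 1/10 · 0.026367 = 0.0026367, 1/5 · 0.03125 = 0.00625, 3/10 · 0.034076 = 0.010223; summing to 0.032278.
Therefore the posterior P(jar B | data) = (0.0026367) / (0.032278) = 0.081687.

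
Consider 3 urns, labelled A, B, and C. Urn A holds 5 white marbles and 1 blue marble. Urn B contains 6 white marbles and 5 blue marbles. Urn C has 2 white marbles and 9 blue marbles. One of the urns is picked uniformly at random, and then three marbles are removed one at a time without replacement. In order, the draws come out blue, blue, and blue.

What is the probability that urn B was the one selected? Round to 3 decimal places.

0.106

For each hypothesis, P(data | H) works out to: P(data | urn A) = (1/6)(0/5) = 0; P(data | urn B) = (5/11)(4/10)(3/9) = 2/33; P(data | urn C) = (9/11)(8/10)(7/9) = 28/55.
The prior-weighted likelihoods are 1/3 · 0 = 0, 1/3 · 2/33 = 2/99, 1/3 · 28/55 = 28/165; with total 94/495.
So P(urn B | data) = (2/99) / (94/495) = 5/47.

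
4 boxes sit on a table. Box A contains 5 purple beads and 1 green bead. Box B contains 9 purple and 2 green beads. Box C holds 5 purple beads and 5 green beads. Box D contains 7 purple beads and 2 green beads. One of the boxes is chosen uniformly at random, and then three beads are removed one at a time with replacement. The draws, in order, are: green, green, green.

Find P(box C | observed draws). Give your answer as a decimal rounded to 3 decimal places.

For each hypothesis, P(data | H) works out to: P(data | box A) = (1/6)(1/6)(1/6) = 0.0046296; P(data | box B) = (2/11)(2/11)(2/11) = 0.0060105; P(data | box C) = (5/10)(5/10)(5/10) = 0.125; P(data | box D) = (2/9)(2/9)(2/9) = 0.010974.
The prior-weighted likelihoods are 1/4 · 0.0046296 = 0.0011574, 1/4 · 0.0060105 = 0.0015026, 1/4 · 0.125 = 0.03125, 1/4 · 0.010974 = 0.0027435; with total 0.036654.
Hence P(box C | data) = (0.03125) / (0.036654) = 0.85258.

0.853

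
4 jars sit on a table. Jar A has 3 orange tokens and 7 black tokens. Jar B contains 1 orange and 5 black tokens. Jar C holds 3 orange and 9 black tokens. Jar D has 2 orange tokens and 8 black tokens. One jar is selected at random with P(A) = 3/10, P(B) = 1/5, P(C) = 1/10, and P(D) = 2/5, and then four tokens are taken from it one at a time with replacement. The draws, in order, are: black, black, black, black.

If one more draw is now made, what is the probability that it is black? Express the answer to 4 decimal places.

0.7847

Under each hypothesis, the probability of the observed sequence is: P(data | jar A) = (7/10)(7/10)(7/10)(7/10) = 0.2401; P(data | jar B) = (5/6)(5/6)(5/6)(5/6) = 0.48225; P(data | jar C) = (9/12)(9/12)(9/12)(9/12) = 0.31641; P(data | jar D) = (8/10)(8/10)(8/10)(8/10) = 0.4096.
Multiplying each by its prior: 3/10 · 0.2401 = 0.07203, 1/5 · 0.48225 = 0.096451, 1/10 · 0.31641 = 0.031641, 2/5 · 0.4096 = 0.16384; these sum to 0.36396.
Normalising, the posterior is P(jar A | data) = 0.19791, P(jar B | data) = 0.265, P(jar C | data) = 0.086934, P(jar D | data) = 0.45016.
Averaging over the posterior, P(black next | data) = (7/10)(0.19791) + (5/6)(0.265) + (3/4)(0.086934) + (4/5)(0.45016) = 0.7847.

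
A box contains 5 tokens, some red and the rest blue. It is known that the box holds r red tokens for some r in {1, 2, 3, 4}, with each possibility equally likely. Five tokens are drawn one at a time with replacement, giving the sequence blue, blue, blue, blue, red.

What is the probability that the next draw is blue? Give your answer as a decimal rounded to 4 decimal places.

For each hypothesis, P(data | H) works out to: P(data | r = 1) = (4/5)(4/5)(4/5)(4/5)(1/5) = 0.08192; P(data | r = 2) = (3/5)(3/5)(3/5)(3/5)(2/5) = 0.05184; P(data | r = 3) = (2/5)(2/5)(2/5)(2/5)(3/5) = 0.01536; P(data | r = 4) = (1/5)(1/5)(1/5)(1/5)(4/5) = 0.00128.
Weighting by the prior gives 1/4 · 0.08192 = 0.02048, 1/4 · 0.05184 = 0.01296, 1/4 · 0.01536 = 0.00384, 1/4 · 0.00128 = 0.00032; with total 0.0376.
The posterior is then P(r = 1 | data) = 0.54468, P(r = 2 | data) = 0.34468, P(r = 3 | data) = 0.10213, P(r = 4 | data) = 0.0085106.
The predictive probability is P(blue next | data) = (4/5)(0.54468) + (3/5)(0.34468) + (2/5)(0.10213) + (1/5)(0.0085106) = 0.68511.

0.6851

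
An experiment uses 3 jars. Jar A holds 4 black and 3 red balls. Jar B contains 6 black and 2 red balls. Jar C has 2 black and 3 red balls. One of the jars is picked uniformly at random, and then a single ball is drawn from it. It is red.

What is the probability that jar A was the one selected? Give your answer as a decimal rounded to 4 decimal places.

0.3352

Under each hypothesis, the probability of this draw is: P(data | jar A) = (3/7) = 3/7; P(data | jar B) = (2/8) = 1/4; P(data | jar C) = (3/5) = 3/5.
The prior-weighted likelihoods are 1/3 · 3/7 = 1/7, 1/3 · 1/4 = 1/12, 1/3 · 3/5 = 1/5; these sum to 179/420.
By Bayes' rule, P(jar A | data) = (1/7) / (179/420) = 60/179.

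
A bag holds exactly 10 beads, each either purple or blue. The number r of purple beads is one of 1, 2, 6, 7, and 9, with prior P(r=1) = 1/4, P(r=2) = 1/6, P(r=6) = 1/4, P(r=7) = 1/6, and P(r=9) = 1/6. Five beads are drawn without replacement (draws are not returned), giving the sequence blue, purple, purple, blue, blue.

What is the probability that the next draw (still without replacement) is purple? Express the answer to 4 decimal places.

0.5569

Under each hypothesis, the probability of the observed sequence is: P(data | r = 1) = (9/10)(1/9)(0/8) = 0; P(data | r = 2) = (8/10)(2/9)(1/8)(7/7)(6/6) = 0.022222; P(data | r = 6) = (4/10)(6/9)(5/8)(3/7)(2/6) = 0.02381; P(data | r = 7) = (3/10)(7/9)(6/8)(2/7)(1/6) = 0.0083333; P(data | r = 9) = (1/10)(9/9)(8/8)(0/7) = 0.
Multiplying each by its prior: 1/4 · 0 = 0, 1/6 · 0.022222 = 0.0037037, 1/4 · 0.02381 = 0.0059524, 1/6 · 0.0083333 = 0.0013889, 1/6 · 0 = 0; summing to 0.011045.
The posterior is then P(r = 1 | data) = 0, P(r = 2 | data) = 0.33533, P(r = 6 | data) = 0.53892, P(r = 7 | data) = 0.12575, P(r = 9 | data) = 0.
So P(purple next | data) = Σ P(purple next | H) P(H | data) = (0)(0.33533) + (4/5)(0.53892) + (1)(0.12575) = 0.55689.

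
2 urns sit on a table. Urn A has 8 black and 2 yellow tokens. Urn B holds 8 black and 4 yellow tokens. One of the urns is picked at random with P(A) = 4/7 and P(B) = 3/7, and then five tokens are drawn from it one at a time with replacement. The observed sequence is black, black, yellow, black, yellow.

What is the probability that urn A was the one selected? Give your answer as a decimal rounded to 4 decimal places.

Under each hypothesis, the probability of the observed sequence is: P(data | urn A) = (8/10)(8/10)(2/10)(8/10)(2/10) = 0.02048; P(data | urn B) = (8/12)(8/12)(4/12)(8/12)(4/12) = 0.032922.
The prior-weighted likelihoods are 4/7 · 0.02048 = 0.011703, 3/7 · 0.032922 = 0.014109; these sum to 0.025812.
Therefore the posterior P(urn A | data) = (0.011703) / (0.025812) = 0.45338.

0.4534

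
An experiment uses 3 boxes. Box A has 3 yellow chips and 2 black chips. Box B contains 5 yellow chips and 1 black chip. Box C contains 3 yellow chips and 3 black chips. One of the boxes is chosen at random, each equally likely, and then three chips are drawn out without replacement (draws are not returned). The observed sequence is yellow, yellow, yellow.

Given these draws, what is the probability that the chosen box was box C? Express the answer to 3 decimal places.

0.077

Under each hypothesis, the probability of the observed sequence is: P(data | box A) = (3/5)(2/4)(1/3) = 1/10; P(data | box B) = (5/6)(4/5)(3/4) = 1/2; P(data | box C) = (3/6)(2/5)(1/4) = 1/20.
Weighting by the prior gives 1/3 · 1/10 = 1/30, 1/3 · 1/2 = 1/6, 1/3 · 1/20 = 1/60; summing to 13/60.
Hence P(box C | data) = (1/60) / (13/60) = 1/13.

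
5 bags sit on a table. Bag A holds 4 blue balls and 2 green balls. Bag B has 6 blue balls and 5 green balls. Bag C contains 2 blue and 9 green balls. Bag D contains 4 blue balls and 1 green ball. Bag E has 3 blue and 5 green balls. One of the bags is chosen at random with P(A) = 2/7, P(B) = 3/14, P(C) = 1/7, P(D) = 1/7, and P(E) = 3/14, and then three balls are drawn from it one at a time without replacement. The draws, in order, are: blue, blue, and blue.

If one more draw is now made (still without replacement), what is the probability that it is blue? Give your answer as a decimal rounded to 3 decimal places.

Compute the likelihood of the observed sequence for each case: P(data | bag A) = (4/6)(3/5)(2/4) = 0.2; P(data | bag B) = (6/11)(5/10)(4/9) = 0.12121; P(data | bag C) = (2/11)(1/10)(0/9) = 0; P(data | bag D) = (4/5)(3/4)(2/3) = 0.4; P(data | bag E) = (3/8)(2/7)(1/6) = 0.017857.
The prior-weighted likelihoods are 2/7 · 0.2 = 0.057143, 3/14 · 0.12121 = 0.025974, 1/7 · 0 = 0, 1/7 · 0.4 = 0.057143, 3/14 · 0.017857 = 0.0038265; summing to 0.14409.
The posterior is then P(bag A | data) = 0.39659, P(bag B | data) = 0.18027, P(bag C | data) = 0, P(bag D | data) = 0.39659, P(bag E | data) = 0.026557.
Averaging over the posterior, P(blue next | data) = (1/3)(0.39659) + (3/8)(0.18027) + (1/2)(0.39659) + (0)(0.026557) = 0.39809.

0.398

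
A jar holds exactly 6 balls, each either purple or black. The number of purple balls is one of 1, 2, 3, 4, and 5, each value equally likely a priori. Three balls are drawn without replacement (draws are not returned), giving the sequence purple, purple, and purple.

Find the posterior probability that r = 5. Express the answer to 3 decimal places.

The likelihood of the observed sequence under each hypothesis: P(data | r = 1) = (1/6)(0/5) = 0; P(data | r = 2) = (2/6)(1/5)(0/4) = 0; P(data | r = 3) = (3/6)(2/5)(1/4) = 1/20; P(data | r = 4) = (4/6)(3/5)(2/4) = 1/5; P(data | r = 5) = (5/6)(4/5)(3/4) = 1/2.
Multiplying each by its prior: 1/5 · 0 = 0, 1/5 · 0 = 0, 1/5 · 1/20 = 1/100, 1/5 · 1/5 = 1/25, 1/5 · 1/2 = 1/10; summing to 3/20.
Hence P(r = 5 | data) = (1/10) / (3/20) = 2/3.

0.667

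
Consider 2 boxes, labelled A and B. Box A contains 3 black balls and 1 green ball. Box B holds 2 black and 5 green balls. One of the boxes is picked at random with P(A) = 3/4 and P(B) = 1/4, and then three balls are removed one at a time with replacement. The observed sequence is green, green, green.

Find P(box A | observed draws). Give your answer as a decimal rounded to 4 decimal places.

Compute the likelihood of the observed sequence for each case: P(data | box A) = (1/4)(1/4)(1/4) = 0.015625; P(data | box B) = (5/7)(5/7)(5/7) = 0.36443.
Weighting by the prior gives 3/4 · 0.015625 = 0.011719, 1/4 · 0.36443 = 0.091108; with total 0.10283.
So P(box A | data) = (0.011719) / (0.10283) = 0.11397.

0.1140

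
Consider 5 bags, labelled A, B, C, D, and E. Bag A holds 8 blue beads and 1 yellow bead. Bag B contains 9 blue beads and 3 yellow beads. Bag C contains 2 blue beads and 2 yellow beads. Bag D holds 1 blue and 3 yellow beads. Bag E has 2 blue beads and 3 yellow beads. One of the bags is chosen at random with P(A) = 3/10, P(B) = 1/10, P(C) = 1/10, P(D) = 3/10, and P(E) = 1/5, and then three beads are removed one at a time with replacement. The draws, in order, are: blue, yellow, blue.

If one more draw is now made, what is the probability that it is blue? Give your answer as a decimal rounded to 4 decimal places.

Compute the likelihood of the observed sequence for each case: P(data | bag A) = (8/9)(1/9)(8/9) = 0.087791; P(data | bag B) = (9/12)(3/12)(9/12) = 0.14062; P(data | bag C) = (2/4)(2/4)(2/4) = 0.125; P(data | bag D) = (1/4)(3/4)(1/4) = 0.046875; P(data | bag E) = (2/5)(3/5)(2/5) = 0.096.
Multiplying each by its prior: 3/10 · 0.087791 = 0.026337, 1/10 · 0.14062 = 0.014063, 1/10 · 0.125 = 0.0125, 3/10 · 0.046875 = 0.014063, 1/5 · 0.096 = 0.0192; summing to 0.086162.
Normalising, the posterior is P(bag A | data) = 0.30567, P(bag B | data) = 0.16321, P(bag C | data) = 0.14507, P(bag D | data) = 0.16321, P(bag E | data) = 0.22283.
The predictive probability is P(blue next | data) = (8/9)(0.30567) + (3/4)(0.16321) + (1/2)(0.14507) + (1/4)(0.16321) + (2/5)(0.22283) = 0.59659.

0.5966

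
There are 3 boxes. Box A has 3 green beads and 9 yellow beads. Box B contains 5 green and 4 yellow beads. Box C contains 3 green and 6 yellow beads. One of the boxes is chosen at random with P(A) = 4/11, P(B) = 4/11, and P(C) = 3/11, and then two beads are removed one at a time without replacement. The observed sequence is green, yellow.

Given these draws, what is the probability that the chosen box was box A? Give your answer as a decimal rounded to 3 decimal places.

For each hypothesis, P(data | H) works out to: P(data | box A) = (3/12)(9/11) = 0.20455; P(data | box B) = (5/9)(4/8) = 0.27778; P(data | box C) = (3/9)(6/8) = 0.25.
Multiplying each by its prior: 4/11 · 0.20455 = 0.07438, 4/11 · 0.27778 = 0.10101, 3/11 · 0.25 = 0.068182; summing to 0.24357.
So P(box A | data) = (0.07438) / (0.24357) = 0.30537.

0.305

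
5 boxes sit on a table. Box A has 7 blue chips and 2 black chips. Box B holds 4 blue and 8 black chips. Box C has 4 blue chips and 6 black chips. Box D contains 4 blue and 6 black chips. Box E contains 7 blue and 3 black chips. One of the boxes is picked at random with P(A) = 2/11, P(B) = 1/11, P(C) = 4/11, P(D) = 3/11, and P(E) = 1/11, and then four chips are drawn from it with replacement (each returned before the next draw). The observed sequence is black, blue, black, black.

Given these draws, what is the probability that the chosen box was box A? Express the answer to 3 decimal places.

Compute the likelihood of the observed sequence for each case: P(data | box A) = (2/9)(7/9)(2/9)(2/9) = 0.0085353; P(data | box B) = (8/12)(4/12)(8/12)(8/12) = 0.098765; P(data | box C) = (6/10)(4/10)(6/10)(6/10) = 0.0864; P(data | box D) = (6/10)(4/10)(6/10)(6/10) = 0.0864; P(data | box E) = (3/10)(7/10)(3/10)(3/10) = 0.0189.
Multiplying each by its prior: 2/11 · 0.0085353 = 0.0015519, 1/11 · 0.098765 = 0.0089787, 4/11 · 0.0864 = 0.031418, 3/11 · 0.0864 = 0.023564, 1/11 · 0.0189 = 0.0017182; summing to 0.067231.
Hence P(box A | data) = (0.0015519) / (0.067231) = 0.023083.

0.023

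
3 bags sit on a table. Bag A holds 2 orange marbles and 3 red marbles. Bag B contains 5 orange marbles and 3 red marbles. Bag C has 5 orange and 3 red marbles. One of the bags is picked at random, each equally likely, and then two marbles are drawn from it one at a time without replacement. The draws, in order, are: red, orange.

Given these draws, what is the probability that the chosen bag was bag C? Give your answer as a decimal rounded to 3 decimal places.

Under each hypothesis, the probability of the observed sequence is: P(data | bag A) = (3/5)(2/4) = 3/10; P(data | bag B) = (3/8)(5/7) = 15/56; P(data | bag C) = (3/8)(5/7) = 15/56.
Weighting by the prior gives 1/3 · 3/10 = 1/10, 1/3 · 15/56 = 5/56, 1/3 · 15/56 = 5/56; summing to 39/140.
Hence P(bag C | data) = (5/56) / (39/140) = 25/78.

0.321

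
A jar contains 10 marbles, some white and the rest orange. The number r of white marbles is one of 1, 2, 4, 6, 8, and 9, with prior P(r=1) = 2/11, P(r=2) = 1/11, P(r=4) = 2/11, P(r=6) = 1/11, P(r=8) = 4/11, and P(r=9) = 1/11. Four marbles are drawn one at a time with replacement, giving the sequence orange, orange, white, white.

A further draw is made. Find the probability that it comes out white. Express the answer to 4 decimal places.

0.5432

For each hypothesis, P(data | H) works out to: P(data | r = 1) = (9/10)(9/10)(1/10)(1/10) = 0.0081; P(data | r = 2) = (8/10)(8/10)(2/10)(2/10) = 0.0256; P(data | r = 4) = (6/10)(6/10)(4/10)(4/10) = 0.0576; P(data | r = 6) = (4/10)(4/10)(6/10)(6/10) = 0.0576; P(data | r = 8) = (2/10)(2/10)(8/10)(8/10) = 0.0256; P(data | r = 9) = (1/10)(1/10)(9/10)(9/10) = 0.0081.
Weighting by the prior gives 2/11 · 0.0081 = 0.0014727, 1/11 · 0.0256 = 0.0023273, 2/11 · 0.0576 = 0.010473, 1/11 · 0.0576 = 0.0052364, 4/11 · 0.0256 = 0.0093091, 1/11 · 0.0081 = 0.00073636; summing to 0.029555.
The posterior is then P(r = 1 | data) = 0.049831, P(r = 2 | data) = 0.078745, P(r = 4 | data) = 0.35435, P(r = 6 | data) = 0.17718, P(r = 8 | data) = 0.31498, P(r = 9 | data) = 0.024915.
The predictive probability is P(white next | data) = (1/10)(0.049831) + (1/5)(0.078745) + (2/5)(0.35435) + (3/5)(0.17718) + (4/5)(0.31498) + (9/10)(0.024915) = 0.54319.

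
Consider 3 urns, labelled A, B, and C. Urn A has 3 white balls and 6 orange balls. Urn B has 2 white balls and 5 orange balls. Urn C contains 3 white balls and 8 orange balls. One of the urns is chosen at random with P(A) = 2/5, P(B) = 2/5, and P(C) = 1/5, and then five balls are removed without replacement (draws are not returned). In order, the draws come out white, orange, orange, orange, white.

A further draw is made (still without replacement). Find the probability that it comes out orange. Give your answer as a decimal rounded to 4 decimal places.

Compute the likelihood of the observed sequence for each case: P(data | urn A) = (3/9)(6/8)(5/7)(4/6)(2/5) = 0.047619; P(data | urn B) = (2/7)(5/6)(4/5)(3/4)(1/3) = 0.047619; P(data | urn C) = (3/11)(8/10)(7/9)(6/8)(2/7) = 0.036364.
The prior-weighted likelihoods are 2/5 · 0.047619 = 0.019048, 2/5 · 0.047619 = 0.019048, 1/5 · 0.036364 = 0.0072727; these sum to 0.045368.
Normalising, the posterior is P(urn A | data) = 0.41985, P(urn B | data) = 0.41985, P(urn C | data) = 0.16031.
Averaging over the posterior, P(orange next | data) = (3/4)(0.41985) + (1)(0.41985) + (5/6)(0.16031) = 0.86832.

0.8683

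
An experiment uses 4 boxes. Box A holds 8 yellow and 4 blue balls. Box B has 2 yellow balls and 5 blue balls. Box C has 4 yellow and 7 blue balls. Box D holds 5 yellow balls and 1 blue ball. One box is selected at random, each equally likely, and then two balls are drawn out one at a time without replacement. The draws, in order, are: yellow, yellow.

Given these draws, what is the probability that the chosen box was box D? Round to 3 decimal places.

Compute the likelihood of the observed sequence for each case: P(data | box A) = (8/12)(7/11) = 14/33; P(data | box B) = (2/7)(1/6) = 1/21; P(data | box C) = (4/11)(3/10) = 6/55; P(data | box D) = (5/6)(4/5) = 2/3.
Multiplying each by its prior: 1/4 · 14/33 = 7/66, 1/4 · 1/21 = 1/84, 1/4 · 6/55 = 3/110, 1/4 · 2/3 = 1/6; with total 131/420.
So P(box D | data) = (1/6) / (131/420) = 70/131.

0.534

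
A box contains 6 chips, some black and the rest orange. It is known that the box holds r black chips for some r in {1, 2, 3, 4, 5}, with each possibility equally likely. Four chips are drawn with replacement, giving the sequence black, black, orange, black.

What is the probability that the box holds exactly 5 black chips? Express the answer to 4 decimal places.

The likelihood of the observed sequence under each hypothesis: P(data | r = 1) = (1/6)(1/6)(5/6)(1/6) = 0.003858; P(data | r = 2) = (2/6)(2/6)(4/6)(2/6) = 0.024691; P(data | r = 3) = (3/6)(3/6)(3/6)(3/6) = 0.0625; P(data | r = 4) = (4/6)(4/6)(2/6)(4/6) = 0.098765; P(data | r = 5) = (5/6)(5/6)(1/6)(5/6) = 0.096451.
Weighting by the prior gives 1/5 · 0.003858 = 0.0007716, 1/5 · 0.024691 = 0.0049383, 1/5 · 0.0625 = 0.0125, 1/5 · 0.098765 = 0.019753, 1/5 · 0.096451 = 0.01929; summing to 0.057253.
Hence P(r = 5 | data) = (0.01929) / (0.057253) = 0.33693.

0.3369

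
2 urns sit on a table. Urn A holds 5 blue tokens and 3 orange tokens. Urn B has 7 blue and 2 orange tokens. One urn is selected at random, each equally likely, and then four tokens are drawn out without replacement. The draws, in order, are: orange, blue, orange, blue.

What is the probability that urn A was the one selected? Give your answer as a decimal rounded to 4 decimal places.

0.7200

Under each hypothesis, the probability of the observed sequence is: P(data | urn A) = (3/8)(5/7)(2/6)(4/5) = 1/14; P(data | urn B) = (2/9)(7/8)(1/7)(6/6) = 1/36.
The prior-weighted likelihoods are 1/2 · 1/14 = 1/28, 1/2 · 1/36 = 1/72; these sum to 25/504.
So P(urn A | data) = (1/28) / (25/504) = 18/25.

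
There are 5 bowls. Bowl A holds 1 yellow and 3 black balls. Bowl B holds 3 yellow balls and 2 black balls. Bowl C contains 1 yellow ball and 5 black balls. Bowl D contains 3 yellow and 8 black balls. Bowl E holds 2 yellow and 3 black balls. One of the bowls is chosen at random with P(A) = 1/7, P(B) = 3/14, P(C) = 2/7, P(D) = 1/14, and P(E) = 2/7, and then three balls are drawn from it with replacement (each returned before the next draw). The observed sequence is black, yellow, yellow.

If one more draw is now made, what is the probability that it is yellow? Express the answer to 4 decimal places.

Under each hypothesis, the probability of the observed sequence is: P(data | bowl A) = (3/4)(1/4)(1/4) = 0.046875; P(data | bowl B) = (2/5)(3/5)(3/5) = 0.144; P(data | bowl C) = (5/6)(1/6)(1/6) = 0.023148; P(data | bowl D) = (8/11)(3/11)(3/11) = 0.054095; P(data | bowl E) = (3/5)(2/5)(2/5) = 0.096.
The prior-weighted likelihoods are 1/7 · 0.046875 = 0.0066964, 3/14 · 0.144 = 0.030857, 2/7 · 0.023148 = 0.0066138, 1/14 · 0.054095 = 0.0038639, 2/7 · 0.096 = 0.027429; summing to 0.07546.
Dividing through by the total gives posterior P(bowl A | data) = 0.088742, P(bowl B | data) = 0.40892, P(bowl C | data) = 0.087646, P(bowl D | data) = 0.051205, P(bowl E | data) = 0.36349.
The predictive probability is P(yellow next | data) = (1/4)(0.088742) + (3/5)(0.40892) + (1/6)(0.087646) + (3/11)(0.051205) + (2/5)(0.36349) = 0.44151.

0.4415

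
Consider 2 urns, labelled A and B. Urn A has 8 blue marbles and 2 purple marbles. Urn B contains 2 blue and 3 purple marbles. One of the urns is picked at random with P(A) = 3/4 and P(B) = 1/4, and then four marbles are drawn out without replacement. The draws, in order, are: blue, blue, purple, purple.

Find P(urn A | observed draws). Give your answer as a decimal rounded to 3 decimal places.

0.400

For each hypothesis, P(data | H) works out to: P(data | urn A) = (8/10)(7/9)(2/8)(1/7) = 1/45; P(data | urn B) = (2/5)(1/4)(3/3)(2/2) = 1/10.
Multiplying each by its prior: 3/4 · 1/45 = 1/60, 1/4 · 1/10 = 1/40; with total 1/24.
By Bayes' rule, P(urn A | data) = (1/60) / (1/24) = 2/5.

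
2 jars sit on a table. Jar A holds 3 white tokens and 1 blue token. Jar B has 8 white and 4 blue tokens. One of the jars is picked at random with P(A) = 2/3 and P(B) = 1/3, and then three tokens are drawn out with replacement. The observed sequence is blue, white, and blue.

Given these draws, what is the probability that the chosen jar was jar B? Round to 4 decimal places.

Compute the likelihood of the observed sequence for each case: P(data | jar A) = (1/4)(3/4)(1/4) = 0.046875; P(data | jar B) = (4/12)(8/12)(4/12) = 0.074074.
The prior-weighted likelihoods are 2/3 · 0.046875 = 0.03125, 1/3 · 0.074074 = 0.024691; these sum to 0.055941.
Hence P(jar B | data) = (0.024691) / (0.055941) = 0.44138.

0.4414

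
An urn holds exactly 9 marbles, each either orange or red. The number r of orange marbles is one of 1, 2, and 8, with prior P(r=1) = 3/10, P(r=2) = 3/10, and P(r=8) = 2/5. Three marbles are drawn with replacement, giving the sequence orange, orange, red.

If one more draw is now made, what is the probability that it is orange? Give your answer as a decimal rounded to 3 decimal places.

0.684

Under each hypothesis, the probability of the observed sequence is: P(data | r = 1) = (1/9)(1/9)(8/9) = 0.010974; P(data | r = 2) = (2/9)(2/9)(7/9) = 0.038409; P(data | r = 8) = (8/9)(8/9)(1/9) = 0.087791.
Multiplying each by its prior: 3/10 · 0.010974 = 0.0032922, 3/10 · 0.038409 = 0.011523, 2/5 · 0.087791 = 0.035117; summing to 0.049931.
Normalising, the posterior is P(r = 1 | data) = 0.065934, P(r = 2 | data) = 0.23077, P(r = 8 | data) = 0.7033.
Averaging over the posterior, P(orange next | data) = (1/9)(0.065934) + (2/9)(0.23077) + (8/9)(0.7033) = 0.68376.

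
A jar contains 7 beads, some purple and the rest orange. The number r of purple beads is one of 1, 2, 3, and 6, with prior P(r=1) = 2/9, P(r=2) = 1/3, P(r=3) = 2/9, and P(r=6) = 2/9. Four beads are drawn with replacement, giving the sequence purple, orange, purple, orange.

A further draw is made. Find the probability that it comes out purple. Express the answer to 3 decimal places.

0.384

The likelihood of the observed sequence under each hypothesis: P(data | r = 1) = (1/7)(6/7)(1/7)(6/7) = 0.014994; P(data | r = 2) = (2/7)(5/7)(2/7)(5/7) = 0.041649; P(data | r = 3) = (3/7)(4/7)(3/7)(4/7) = 0.059975; P(data | r = 6) = (6/7)(1/7)(6/7)(1/7) = 0.014994.
The prior-weighted likelihoods are 2/9 · 0.014994 = 0.0033319, 1/3 · 0.041649 = 0.013883, 2/9 · 0.059975 = 0.013328, 2/9 · 0.014994 = 0.0033319; these sum to 0.033875.
The posterior is then P(r = 1 | data) = 0.098361, P(r = 2 | data) = 0.40984, P(r = 3 | data) = 0.39344, P(r = 6 | data) = 0.098361.
Averaging over the posterior, P(purple next | data) = (1/7)(0.098361) + (2/7)(0.40984) + (3/7)(0.39344) + (6/7)(0.098361) = 0.38407.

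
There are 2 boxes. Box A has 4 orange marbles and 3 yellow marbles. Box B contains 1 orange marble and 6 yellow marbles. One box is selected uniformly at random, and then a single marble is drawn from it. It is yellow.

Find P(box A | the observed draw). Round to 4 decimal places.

For each hypothesis, P(data | H) works out to: P(data | box A) = (3/7) = 3/7; P(data | box B) = (6/7) = 6/7.
The prior-weighted likelihoods are 1/2 · 3/7 = 3/14, 1/2 · 6/7 = 3/7; summing to 9/14.
By Bayes' rule, P(box A | data) = (3/14) / (9/14) = 1/3.

0.3333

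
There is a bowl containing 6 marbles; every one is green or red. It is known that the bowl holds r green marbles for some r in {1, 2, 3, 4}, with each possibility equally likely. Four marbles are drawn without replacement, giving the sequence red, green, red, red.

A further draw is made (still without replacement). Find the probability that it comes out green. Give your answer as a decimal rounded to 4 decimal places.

Compute the likelihood of the observed sequence for each case: P(data | r = 1) = (5/6)(1/5)(4/4)(3/3) = 1/6; P(data | r = 2) = (4/6)(2/5)(3/4)(2/3) = 2/15; P(data | r = 3) = (3/6)(3/5)(2/4)(1/3) = 1/20; P(data | r = 4) = (2/6)(4/5)(1/4)(0/3) = 0.
The prior-weighted likelihoods are 1/4 · 1/6 = 1/24, 1/4 · 2/15 = 1/30, 1/4 · 1/20 = 1/80, 1/4 · 0 = 0; summing to 7/80.
Normalising, the posterior is P(r = 1 | data) = 10/21, P(r = 2 | data) = 8/21, P(r = 3 | data) = 1/7, P(r = 4 | data) = 0.
The predictive probability is P(green next | data) = (0)(10/21) + (1/2)(8/21) + (1)(1/7) = 1/3.

0.3333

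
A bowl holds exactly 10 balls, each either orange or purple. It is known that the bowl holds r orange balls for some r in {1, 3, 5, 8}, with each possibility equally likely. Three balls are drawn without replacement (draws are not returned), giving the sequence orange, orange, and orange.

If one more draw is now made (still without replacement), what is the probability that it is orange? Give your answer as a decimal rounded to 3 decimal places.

0.640

Under each hypothesis, the probability of the observed sequence is: P(data | r = 1) = (1/10)(0/9) = 0; P(data | r = 3) = (3/10)(2/9)(1/8) = 1/120; P(data | r = 5) = (5/10)(4/9)(3/8) = 1/12; P(data | r = 8) = (8/10)(7/9)(6/8) = 7/15.
Weighting by the prior gives 1/4 · 0 = 0, 1/4 · 1/120 = 1/480, 1/4 · 1/12 = 1/48, 1/4 · 7/15 = 7/60; summing to 67/480.
Normalising, the posterior is P(r = 1 | data) = 0, P(r = 3 | data) = 1/67, P(r = 5 | data) = 10/67, P(r = 8 | data) = 56/67.
Averaging over the posterior, P(orange next | data) = (0)(1/67) + (2/7)(10/67) + (5/7)(56/67) = 300/469.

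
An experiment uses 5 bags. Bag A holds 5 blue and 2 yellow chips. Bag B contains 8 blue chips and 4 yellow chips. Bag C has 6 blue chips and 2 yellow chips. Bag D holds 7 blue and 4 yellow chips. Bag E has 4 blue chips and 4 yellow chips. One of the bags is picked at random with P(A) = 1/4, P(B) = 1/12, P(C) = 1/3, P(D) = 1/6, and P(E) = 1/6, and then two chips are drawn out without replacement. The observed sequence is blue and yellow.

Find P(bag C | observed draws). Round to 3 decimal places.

0.296

Compute the likelihood of the observed sequence for each case: P(data | bag A) = (5/7)(2/6) = 0.2381; P(data | bag B) = (8/12)(4/11) = 0.24242; P(data | bag C) = (6/8)(2/7) = 0.21429; P(data | bag D) = (7/11)(4/10) = 0.25455; P(data | bag E) = (4/8)(4/7) = 0.28571.
Weighting by the prior gives 1/4 · 0.2381 = 0.059524, 1/12 · 0.24242 = 0.020202, 1/3 · 0.21429 = 0.071429, 1/6 · 0.25455 = 0.042424, 1/6 · 0.28571 = 0.047619; with total 0.2412.
So P(bag C | data) = (0.071429) / (0.2412) = 0.29614.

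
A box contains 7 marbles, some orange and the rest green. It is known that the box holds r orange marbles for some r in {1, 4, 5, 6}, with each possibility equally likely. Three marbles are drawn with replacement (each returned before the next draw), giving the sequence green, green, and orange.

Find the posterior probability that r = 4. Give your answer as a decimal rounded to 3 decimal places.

0.367

Compute the likelihood of the observed sequence for each case: P(data | r = 1) = (6/7)(6/7)(1/7) = 36/343; P(data | r = 4) = (3/7)(3/7)(4/7) = 36/343; P(data | r = 5) = (2/7)(2/7)(5/7) = 20/343; P(data | r = 6) = (1/7)(1/7)(6/7) = 6/343.
Weighting by the prior gives 1/4 · 36/343 = 9/343, 1/4 · 36/343 = 9/343, 1/4 · 20/343 = 5/343, 1/4 · 6/343 = 3/686; with total 1/14.
Therefore the posterior P(r = 4 | data) = (9/343) / (1/14) = 18/49.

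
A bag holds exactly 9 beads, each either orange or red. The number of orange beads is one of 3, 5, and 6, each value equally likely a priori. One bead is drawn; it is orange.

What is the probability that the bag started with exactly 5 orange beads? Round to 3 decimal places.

0.357

Compute the likelihood of this draw for each case: P(data | r = 3) = (3/9) = 1/3; P(data | r = 5) = (5/9) = 5/9; P(data | r = 6) = (6/9) = 2/3.
Multiplying each by its prior: 1/3 · 1/3 = 1/9, 1/3 · 5/9 = 5/27, 1/3 · 2/3 = 2/9; summing to 14/27.
So P(r = 5 | data) = (5/27) / (14/27) = 5/14.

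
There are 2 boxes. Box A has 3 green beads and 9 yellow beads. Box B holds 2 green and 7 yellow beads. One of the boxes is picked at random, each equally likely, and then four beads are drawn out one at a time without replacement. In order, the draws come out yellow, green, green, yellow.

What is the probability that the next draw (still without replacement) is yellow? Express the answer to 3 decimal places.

0.929

The likelihood of the observed sequence under each hypothesis: P(data | box A) = (9/12)(3/11)(2/10)(8/9) = 0.036364; P(data | box B) = (7/9)(2/8)(1/7)(6/6) = 0.027778.
Weighting by the prior gives 1/2 · 0.036364 = 0.018182, 1/2 · 0.027778 = 0.013889; summing to 0.032071.
The posterior is then P(box A | data) = 0.56693, P(box B | data) = 0.43307.
The predictive probability is P(yellow next | data) = (7/8)(0.56693) + (1)(0.43307) = 0.92913.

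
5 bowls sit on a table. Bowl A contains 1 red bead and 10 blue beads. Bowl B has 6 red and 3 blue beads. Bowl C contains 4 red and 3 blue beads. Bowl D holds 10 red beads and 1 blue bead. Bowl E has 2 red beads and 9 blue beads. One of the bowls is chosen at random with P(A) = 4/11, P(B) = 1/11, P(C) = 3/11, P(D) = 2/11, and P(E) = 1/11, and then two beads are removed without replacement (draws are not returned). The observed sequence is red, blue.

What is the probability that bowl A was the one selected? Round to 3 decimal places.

Compute the likelihood of the observed sequence for each case: P(data | bowl A) = (1/11)(10/10) = 0.090909; P(data | bowl B) = (6/9)(3/8) = 0.25; P(data | bowl C) = (4/7)(3/6) = 0.28571; P(data | bowl D) = (10/11)(1/10) = 0.090909; P(data | bowl E) = (2/11)(9/10) = 0.16364.
Multiplying each by its prior: 4/11 · 0.090909 = 0.033058, 1/11 · 0.25 = 0.022727, 3/11 · 0.28571 = 0.077922, 2/11 · 0.090909 = 0.016529, 1/11 · 0.16364 = 0.014876; summing to 0.16511.
By Bayes' rule, P(bowl A | data) = (0.033058) / (0.16511) = 0.20021.

0.200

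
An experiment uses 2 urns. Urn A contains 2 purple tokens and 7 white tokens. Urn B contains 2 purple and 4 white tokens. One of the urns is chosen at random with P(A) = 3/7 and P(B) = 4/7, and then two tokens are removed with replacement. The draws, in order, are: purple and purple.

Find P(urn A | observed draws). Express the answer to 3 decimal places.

The likelihood of the observed sequence under each hypothesis: P(data | urn A) = (2/9)(2/9) = 4/81; P(data | urn B) = (2/6)(2/6) = 1/9.
Multiplying each by its prior: 3/7 · 4/81 = 4/189, 4/7 · 1/9 = 4/63; summing to 16/189.
By Bayes' rule, P(urn A | data) = (4/189) / (16/189) = 1/4.

0.250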